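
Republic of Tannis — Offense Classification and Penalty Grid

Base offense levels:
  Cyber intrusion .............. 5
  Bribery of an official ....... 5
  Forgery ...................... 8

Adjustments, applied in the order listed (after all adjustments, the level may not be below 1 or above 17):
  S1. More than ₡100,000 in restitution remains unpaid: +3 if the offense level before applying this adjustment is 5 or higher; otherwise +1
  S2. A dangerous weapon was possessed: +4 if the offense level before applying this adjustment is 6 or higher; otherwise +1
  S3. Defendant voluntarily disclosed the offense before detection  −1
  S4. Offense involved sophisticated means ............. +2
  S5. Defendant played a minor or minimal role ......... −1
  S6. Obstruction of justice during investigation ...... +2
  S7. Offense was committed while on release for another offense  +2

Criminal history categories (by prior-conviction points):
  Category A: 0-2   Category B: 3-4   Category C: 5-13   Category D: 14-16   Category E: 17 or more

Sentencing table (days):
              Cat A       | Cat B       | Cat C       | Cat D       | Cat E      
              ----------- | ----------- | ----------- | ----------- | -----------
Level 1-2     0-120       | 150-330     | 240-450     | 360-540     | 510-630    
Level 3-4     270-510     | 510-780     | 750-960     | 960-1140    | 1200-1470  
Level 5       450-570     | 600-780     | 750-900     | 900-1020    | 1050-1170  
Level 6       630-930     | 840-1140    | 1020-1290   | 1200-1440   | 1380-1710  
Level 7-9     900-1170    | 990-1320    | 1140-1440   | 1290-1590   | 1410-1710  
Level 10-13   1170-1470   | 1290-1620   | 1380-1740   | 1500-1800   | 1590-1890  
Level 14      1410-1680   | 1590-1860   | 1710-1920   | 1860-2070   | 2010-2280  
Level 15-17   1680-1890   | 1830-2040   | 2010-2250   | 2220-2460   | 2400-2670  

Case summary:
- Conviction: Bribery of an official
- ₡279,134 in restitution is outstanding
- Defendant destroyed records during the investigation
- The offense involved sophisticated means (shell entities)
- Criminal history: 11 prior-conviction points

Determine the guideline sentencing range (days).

1380-1740 days

Base offense level for bribery of an official: 5.
S1 applies (level before this adjustment is 5 ≥ 5, so +3): 5 + 3 = 8.
S3 does not apply.
S4 applies: 8 + 2 = 10.
S6 applies: 10 + 2 = 12.
S7 does not apply.
Final offense level: 12.
Criminal history: 11 prior points → Category C (5-13).
Level 12 falls in the 10-13 band.
Grid: Level 10-13 × Category C = 1380-1740 days.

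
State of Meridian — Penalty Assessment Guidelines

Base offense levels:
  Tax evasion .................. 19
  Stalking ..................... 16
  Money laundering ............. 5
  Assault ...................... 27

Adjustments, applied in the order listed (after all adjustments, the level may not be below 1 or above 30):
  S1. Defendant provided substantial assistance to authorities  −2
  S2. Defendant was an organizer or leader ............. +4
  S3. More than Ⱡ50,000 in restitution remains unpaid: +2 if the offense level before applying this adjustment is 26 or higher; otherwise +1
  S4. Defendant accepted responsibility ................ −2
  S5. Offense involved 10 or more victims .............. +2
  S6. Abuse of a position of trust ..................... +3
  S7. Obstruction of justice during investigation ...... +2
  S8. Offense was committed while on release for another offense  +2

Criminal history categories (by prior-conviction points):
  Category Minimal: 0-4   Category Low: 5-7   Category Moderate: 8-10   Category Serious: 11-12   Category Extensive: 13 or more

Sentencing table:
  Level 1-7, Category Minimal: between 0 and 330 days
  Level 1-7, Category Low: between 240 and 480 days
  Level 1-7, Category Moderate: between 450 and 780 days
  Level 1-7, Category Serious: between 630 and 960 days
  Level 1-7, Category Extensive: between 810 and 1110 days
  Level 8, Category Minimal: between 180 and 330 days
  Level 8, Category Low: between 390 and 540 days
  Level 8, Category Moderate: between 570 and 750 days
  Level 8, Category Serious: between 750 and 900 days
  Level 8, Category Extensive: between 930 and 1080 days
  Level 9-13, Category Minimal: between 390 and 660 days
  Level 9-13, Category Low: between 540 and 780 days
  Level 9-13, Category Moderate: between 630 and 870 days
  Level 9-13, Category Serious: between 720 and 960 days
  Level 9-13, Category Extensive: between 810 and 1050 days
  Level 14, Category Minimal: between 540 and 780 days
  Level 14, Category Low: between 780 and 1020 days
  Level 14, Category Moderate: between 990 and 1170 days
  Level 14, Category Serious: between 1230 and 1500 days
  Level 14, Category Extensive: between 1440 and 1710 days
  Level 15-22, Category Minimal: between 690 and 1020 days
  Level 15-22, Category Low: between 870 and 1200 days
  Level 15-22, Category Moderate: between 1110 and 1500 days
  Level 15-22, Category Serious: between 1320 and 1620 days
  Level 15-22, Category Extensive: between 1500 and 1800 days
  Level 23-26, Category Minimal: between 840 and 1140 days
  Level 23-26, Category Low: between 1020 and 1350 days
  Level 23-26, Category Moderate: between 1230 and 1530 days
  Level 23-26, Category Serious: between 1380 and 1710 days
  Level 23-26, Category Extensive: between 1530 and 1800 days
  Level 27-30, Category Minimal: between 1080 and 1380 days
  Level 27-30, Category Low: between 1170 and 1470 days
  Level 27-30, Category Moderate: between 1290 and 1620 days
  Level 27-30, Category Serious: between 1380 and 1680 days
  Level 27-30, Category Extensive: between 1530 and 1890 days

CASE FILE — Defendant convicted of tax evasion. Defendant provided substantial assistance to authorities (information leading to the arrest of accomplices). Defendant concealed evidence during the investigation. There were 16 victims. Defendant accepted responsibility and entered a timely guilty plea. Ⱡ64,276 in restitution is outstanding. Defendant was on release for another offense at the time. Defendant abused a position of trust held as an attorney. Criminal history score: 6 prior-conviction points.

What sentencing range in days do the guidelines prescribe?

1020-1350 days

Base offense level for tax evasion: 19.
S1 applies: 19 − 2 = 17.
S3 applies (level before this adjustment is 17 < 26, so +1): 17 + 1 = 18.
S4 applies: 18 − 2 = 16.
S5 applies: 16 + 2 = 18.
S6 applies: 18 + 3 = 21.
S7 applies: 21 + 2 = 23.
S8 applies: 23 + 2 = 25.
Final offense level: 25.
Criminal history: 6 prior points → Category Low (5-7).
Level 25 falls in the 23-26 band.
Grid: Level 23-26 × Category Low = 1020-1350 days.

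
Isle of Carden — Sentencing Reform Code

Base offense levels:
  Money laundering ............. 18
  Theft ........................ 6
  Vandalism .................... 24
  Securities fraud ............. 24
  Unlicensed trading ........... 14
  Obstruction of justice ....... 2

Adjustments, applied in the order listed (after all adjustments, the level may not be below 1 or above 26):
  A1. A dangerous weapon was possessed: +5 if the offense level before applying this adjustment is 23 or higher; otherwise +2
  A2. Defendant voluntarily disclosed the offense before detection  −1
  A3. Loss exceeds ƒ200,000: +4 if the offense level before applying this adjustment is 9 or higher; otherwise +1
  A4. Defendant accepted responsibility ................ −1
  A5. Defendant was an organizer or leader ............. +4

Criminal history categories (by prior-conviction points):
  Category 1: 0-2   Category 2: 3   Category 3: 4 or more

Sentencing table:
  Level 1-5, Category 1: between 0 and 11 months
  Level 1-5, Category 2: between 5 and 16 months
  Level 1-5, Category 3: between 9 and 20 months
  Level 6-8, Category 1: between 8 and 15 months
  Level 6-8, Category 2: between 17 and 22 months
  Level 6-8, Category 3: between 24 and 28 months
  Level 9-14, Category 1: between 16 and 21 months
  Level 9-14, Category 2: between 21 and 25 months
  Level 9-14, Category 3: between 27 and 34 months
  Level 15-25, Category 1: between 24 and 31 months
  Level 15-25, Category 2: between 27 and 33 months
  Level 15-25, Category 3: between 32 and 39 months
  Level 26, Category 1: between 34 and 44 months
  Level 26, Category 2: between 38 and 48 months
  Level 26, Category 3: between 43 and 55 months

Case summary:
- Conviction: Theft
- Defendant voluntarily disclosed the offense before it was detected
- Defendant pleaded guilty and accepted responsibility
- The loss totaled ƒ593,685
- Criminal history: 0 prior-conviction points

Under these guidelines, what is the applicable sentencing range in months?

0-11 months

Base offense level for theft: 6.
A1 does not apply.
A2 applies: 6 − 1 = 5.
A3 applies (level before this adjustment is 5 < 9, so +1): 5 + 1 = 6.
A4 applies: 6 − 1 = 5.
A5 does not apply.
Final offense level: 5.
Criminal history: 0 prior points → Category 1 (0-2).
Level 5 falls in the 1-5 band.
Grid: Level 1-5 × Category 1 = 0-11 months.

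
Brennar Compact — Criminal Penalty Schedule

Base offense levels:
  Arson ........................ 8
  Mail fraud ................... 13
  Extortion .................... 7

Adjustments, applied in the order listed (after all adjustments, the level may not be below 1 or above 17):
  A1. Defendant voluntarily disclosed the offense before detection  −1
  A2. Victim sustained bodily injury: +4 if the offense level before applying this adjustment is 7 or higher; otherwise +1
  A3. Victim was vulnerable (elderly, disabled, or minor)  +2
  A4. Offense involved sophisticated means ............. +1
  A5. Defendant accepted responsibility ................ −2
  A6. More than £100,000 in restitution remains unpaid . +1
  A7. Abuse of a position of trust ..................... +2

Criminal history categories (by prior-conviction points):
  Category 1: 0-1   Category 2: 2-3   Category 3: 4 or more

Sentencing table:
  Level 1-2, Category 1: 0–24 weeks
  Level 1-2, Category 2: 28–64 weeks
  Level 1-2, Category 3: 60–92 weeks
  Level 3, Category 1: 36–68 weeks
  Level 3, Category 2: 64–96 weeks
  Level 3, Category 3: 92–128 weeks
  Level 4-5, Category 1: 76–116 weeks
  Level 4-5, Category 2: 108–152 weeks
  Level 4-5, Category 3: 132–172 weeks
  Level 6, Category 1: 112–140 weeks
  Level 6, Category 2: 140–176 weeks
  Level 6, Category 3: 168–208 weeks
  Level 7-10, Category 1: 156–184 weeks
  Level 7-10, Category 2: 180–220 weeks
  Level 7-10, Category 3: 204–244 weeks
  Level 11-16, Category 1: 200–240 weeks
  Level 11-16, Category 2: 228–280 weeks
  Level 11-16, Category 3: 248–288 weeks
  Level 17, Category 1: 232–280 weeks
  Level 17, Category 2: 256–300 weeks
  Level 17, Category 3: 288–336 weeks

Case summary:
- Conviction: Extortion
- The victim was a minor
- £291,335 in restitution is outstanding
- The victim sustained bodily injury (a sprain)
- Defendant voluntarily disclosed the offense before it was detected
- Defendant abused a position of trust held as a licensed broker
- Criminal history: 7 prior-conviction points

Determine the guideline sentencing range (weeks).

248-288 weeks

Base offense level for extortion: 7.
A1 applies: 7 − 1 = 6.
A2 applies (level before this adjustment is 6 < 7, so +1): 6 + 1 = 7.
A3 applies: 7 + 2 = 9.
A5 does not apply.
A6 applies: 9 + 1 = 10.
A7 applies: 10 + 2 = 12.
Final offense level: 12.
Criminal history: 7 prior points → Category 3 (4+).
Level 12 falls in the 11-16 band.
Grid: Level 11-16 × Category 3 = 248-288 weeks.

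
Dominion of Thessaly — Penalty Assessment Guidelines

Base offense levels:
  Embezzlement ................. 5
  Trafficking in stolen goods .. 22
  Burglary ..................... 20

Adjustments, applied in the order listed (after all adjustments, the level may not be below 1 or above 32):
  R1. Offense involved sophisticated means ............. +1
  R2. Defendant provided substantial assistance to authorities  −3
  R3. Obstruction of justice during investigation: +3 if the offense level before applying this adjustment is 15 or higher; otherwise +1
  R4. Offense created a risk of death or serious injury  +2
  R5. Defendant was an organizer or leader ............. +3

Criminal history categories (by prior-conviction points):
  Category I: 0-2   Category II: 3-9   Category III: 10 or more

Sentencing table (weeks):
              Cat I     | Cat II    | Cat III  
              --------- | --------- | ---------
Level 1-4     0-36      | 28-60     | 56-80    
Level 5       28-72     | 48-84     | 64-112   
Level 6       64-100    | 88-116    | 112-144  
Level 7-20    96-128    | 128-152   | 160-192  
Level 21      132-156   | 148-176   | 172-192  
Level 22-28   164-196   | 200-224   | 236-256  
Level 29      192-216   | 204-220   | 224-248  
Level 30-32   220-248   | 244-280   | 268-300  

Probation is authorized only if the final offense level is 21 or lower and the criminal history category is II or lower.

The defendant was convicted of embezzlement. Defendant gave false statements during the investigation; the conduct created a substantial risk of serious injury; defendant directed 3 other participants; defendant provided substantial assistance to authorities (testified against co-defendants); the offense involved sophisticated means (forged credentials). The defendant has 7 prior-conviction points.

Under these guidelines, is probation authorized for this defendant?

Yes

Base offense level for embezzlement: 5.
R1 applies: 5 + 1 = 6.
R2 applies: 6 − 3 = 3.
R3 applies (level before this adjustment is 3 < 15, so +1): 3 + 1 = 4.
R4 applies: 4 + 2 = 6.
R5 applies: 6 + 3 = 9.
Final offense level: 9.
Criminal history: 7 prior points → Category II (3-9).
Level 9 falls in the 7-20 band.
Grid: Level 7-20 × Category II = 128-152 weeks.
Probation check: level 9 ≤ 21 and category II ≤ II → eligible.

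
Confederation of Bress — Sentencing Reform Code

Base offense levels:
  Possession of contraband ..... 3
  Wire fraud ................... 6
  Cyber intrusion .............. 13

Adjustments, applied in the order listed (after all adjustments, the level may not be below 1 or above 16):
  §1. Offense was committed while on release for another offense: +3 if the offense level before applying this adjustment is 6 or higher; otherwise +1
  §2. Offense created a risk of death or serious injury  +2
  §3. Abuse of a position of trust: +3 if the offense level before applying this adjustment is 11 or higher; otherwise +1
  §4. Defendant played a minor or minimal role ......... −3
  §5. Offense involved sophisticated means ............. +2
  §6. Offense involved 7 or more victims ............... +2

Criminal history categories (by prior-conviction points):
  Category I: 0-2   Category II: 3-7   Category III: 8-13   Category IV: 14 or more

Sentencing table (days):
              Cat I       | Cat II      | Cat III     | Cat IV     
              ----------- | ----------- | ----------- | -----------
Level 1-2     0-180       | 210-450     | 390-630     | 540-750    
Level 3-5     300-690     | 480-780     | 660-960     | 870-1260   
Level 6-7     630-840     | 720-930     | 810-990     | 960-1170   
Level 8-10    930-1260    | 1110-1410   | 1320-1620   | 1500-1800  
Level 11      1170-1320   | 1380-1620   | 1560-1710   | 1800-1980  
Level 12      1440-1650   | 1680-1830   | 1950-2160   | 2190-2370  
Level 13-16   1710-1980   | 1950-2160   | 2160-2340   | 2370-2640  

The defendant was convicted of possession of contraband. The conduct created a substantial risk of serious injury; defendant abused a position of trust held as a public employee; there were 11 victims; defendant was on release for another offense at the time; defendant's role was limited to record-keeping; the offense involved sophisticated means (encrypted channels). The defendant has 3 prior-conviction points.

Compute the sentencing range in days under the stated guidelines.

1110-1410 days

Base offense level for possession of contraband: 3.
§1 applies (level before this adjustment is 3 < 6, so +1): 3 + 1 = 4.
§2 applies: 4 + 2 = 6.
§3 applies (level before this adjustment is 6 < 11, so +1): 6 + 1 = 7.
§4 applies: 7 − 3 = 4.
§5 applies: 4 + 2 = 6.
§6 applies: 6 + 2 = 8.
Final offense level: 8.
Criminal history: 3 prior points → Category II (3-7).
Level 8 falls in the 8-10 band.
Grid: Level 8-10 × Category II = 1110-1410 days.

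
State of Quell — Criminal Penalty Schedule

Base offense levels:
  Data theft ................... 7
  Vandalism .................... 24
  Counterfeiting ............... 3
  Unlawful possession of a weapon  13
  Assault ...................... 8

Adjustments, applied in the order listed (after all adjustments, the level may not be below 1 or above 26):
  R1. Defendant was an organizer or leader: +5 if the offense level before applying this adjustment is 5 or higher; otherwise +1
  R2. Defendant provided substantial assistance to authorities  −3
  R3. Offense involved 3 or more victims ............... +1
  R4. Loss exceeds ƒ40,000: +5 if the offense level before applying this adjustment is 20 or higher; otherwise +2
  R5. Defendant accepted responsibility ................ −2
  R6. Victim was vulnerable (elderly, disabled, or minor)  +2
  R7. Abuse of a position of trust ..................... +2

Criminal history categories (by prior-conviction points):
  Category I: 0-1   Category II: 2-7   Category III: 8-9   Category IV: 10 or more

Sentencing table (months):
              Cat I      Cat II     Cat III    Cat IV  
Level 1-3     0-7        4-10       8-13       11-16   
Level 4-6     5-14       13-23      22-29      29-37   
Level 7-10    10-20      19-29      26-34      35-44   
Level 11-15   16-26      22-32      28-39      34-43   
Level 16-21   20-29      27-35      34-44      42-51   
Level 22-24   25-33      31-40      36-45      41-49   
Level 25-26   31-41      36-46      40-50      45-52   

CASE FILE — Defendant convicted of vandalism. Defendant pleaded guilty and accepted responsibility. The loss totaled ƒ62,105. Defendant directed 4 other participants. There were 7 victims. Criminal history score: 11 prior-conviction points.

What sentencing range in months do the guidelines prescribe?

45-52 months

Base offense level for vandalism: 24.
R1 applies (level before this adjustment is 24 ≥ 5, so +5): 24 + 5 = 29.
R3 applies: 29 + 1 = 30.
R4 applies (level before this adjustment is 30 ≥ 20, so +5): 30 + 5 = 35.
R5 applies: 35 − 2 = 33.
Level 33 exceeds the maximum of 26; capped at 26.
Final offense level: 26.
Criminal history: 11 prior points → Category IV (10+).
Level 26 falls in the 25-26 band.
Grid: Level 25-26 × Category IV = 45-52 months.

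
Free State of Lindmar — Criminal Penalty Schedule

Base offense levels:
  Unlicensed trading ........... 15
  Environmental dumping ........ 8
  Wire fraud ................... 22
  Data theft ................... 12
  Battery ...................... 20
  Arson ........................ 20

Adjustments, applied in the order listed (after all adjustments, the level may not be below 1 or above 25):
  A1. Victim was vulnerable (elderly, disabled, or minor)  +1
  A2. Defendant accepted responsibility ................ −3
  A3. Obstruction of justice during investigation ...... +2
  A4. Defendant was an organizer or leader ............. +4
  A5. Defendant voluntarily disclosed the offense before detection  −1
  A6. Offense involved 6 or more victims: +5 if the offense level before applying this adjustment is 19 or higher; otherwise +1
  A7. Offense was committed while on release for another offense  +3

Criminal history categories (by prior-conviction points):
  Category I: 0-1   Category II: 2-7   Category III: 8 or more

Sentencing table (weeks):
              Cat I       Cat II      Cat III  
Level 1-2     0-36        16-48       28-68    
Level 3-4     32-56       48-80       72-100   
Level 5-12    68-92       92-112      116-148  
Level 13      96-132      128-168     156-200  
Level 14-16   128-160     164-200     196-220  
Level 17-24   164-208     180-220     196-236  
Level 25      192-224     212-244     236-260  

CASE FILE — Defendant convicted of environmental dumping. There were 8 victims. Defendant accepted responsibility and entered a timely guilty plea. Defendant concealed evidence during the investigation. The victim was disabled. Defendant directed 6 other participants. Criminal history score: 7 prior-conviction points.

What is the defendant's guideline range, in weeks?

Base offense level for environmental dumping: 8.
A1 applies: 8 + 1 = 9.
A2 applies: 9 − 3 = 6.
A3 applies: 6 + 2 = 8.
A4 applies: 8 + 4 = 12.
A5 does not apply.
A6 applies (level before this adjustment is 12 < 19, so +1): 12 + 1 = 13.
Final offense level: 13.
Criminal history: 7 prior points → Category II (2-7).
Level 13 falls in the 13 band.
Grid: Level 13 × Category II = 128-168 weeks.

128-168 weeks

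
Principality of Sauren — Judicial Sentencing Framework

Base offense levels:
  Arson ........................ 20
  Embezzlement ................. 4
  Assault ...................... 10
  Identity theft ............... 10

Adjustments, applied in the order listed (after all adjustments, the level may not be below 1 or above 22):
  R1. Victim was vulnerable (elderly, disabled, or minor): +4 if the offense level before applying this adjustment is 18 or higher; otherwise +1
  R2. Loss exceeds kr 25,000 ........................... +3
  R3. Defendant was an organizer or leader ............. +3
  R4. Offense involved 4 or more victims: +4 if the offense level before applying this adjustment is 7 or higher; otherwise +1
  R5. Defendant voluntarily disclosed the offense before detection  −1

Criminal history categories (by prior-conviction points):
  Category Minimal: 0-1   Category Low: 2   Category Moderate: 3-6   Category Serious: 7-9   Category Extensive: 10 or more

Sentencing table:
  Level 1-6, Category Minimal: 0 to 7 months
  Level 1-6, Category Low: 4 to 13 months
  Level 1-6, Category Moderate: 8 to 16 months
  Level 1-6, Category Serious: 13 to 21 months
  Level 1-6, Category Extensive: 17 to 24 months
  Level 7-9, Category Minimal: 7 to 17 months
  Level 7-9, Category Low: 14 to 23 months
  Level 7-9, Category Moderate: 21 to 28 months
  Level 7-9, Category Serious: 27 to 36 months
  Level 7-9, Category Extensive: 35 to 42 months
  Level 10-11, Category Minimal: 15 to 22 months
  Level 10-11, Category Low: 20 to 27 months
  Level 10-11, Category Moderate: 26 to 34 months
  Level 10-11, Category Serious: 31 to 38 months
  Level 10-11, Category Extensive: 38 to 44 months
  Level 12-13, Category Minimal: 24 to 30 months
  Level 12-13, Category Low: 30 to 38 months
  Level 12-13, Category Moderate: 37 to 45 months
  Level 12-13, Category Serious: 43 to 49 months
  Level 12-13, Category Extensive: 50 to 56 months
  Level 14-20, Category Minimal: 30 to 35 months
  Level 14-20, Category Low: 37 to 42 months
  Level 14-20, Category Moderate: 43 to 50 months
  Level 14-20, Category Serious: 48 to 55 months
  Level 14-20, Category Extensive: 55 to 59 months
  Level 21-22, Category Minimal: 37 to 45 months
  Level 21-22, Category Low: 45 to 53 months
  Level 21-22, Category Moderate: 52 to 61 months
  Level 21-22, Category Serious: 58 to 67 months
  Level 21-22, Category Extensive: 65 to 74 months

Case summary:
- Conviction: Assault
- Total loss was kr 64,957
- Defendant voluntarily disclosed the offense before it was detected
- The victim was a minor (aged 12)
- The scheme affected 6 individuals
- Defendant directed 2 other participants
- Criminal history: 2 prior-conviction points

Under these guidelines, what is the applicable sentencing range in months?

37-42 months

Base offense level for assault: 10.
R1 applies (level before this adjustment is 10 < 18, so +1): 10 + 1 = 11.
R2 applies: 11 + 3 = 14.
R3 applies: 14 + 3 = 17.
R4 applies (level before this adjustment is 17 ≥ 7, so +4): 17 + 4 = 21.
R5 applies: 21 − 1 = 20.
Final offense level: 20.
Criminal history: 2 prior points → Category Low (2).
Level 20 falls in the 14-20 band.
Grid: Level 14-20 × Category Low = 37-42 months.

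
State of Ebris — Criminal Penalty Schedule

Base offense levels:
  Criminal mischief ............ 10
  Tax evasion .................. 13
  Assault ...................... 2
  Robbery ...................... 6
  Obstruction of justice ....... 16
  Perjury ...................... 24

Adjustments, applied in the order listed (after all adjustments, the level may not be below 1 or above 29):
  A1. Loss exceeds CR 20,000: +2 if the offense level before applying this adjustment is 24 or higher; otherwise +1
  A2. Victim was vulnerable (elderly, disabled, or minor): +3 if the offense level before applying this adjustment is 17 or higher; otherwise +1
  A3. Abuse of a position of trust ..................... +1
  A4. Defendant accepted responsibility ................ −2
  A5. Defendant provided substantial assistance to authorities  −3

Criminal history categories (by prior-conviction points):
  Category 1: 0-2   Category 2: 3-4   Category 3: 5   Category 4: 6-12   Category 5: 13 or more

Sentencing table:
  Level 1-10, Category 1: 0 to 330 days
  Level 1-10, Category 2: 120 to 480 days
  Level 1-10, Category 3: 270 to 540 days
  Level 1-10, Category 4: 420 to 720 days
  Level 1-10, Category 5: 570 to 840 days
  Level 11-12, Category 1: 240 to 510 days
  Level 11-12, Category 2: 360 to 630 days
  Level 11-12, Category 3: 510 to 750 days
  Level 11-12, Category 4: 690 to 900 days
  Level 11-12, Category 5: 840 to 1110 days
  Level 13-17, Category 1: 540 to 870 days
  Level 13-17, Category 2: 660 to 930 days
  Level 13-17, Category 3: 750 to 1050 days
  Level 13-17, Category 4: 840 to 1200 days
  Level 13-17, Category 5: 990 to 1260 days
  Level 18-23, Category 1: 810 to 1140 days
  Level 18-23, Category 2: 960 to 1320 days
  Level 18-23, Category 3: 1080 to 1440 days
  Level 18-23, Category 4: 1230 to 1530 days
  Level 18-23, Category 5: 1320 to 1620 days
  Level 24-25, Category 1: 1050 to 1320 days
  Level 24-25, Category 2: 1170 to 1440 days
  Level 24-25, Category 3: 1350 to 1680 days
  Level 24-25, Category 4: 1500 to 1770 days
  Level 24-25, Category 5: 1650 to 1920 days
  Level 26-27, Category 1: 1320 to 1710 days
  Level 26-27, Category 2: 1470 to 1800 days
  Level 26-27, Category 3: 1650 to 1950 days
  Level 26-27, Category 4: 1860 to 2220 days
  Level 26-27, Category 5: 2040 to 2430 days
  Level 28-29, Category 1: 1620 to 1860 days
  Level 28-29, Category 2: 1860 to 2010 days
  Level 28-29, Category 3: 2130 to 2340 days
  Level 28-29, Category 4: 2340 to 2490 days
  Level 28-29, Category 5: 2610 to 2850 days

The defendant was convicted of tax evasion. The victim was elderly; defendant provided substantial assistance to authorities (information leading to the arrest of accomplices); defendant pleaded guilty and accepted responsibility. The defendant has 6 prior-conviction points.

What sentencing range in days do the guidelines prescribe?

420-720 days

Base offense level for tax evasion: 13.
A1 does not apply.
A2 applies (level before this adjustment is 13 < 17, so +1): 13 + 1 = 14.
A3 does not apply.
A4 applies: 14 − 2 = 12.
A5 applies: 12 − 3 = 9.
Final offense level: 9.
Criminal history: 6 prior points → Category 4 (6-12).
Level 9 falls in the 1-10 band.
Grid: Level 1-10 × Category 4 = 420-720 days.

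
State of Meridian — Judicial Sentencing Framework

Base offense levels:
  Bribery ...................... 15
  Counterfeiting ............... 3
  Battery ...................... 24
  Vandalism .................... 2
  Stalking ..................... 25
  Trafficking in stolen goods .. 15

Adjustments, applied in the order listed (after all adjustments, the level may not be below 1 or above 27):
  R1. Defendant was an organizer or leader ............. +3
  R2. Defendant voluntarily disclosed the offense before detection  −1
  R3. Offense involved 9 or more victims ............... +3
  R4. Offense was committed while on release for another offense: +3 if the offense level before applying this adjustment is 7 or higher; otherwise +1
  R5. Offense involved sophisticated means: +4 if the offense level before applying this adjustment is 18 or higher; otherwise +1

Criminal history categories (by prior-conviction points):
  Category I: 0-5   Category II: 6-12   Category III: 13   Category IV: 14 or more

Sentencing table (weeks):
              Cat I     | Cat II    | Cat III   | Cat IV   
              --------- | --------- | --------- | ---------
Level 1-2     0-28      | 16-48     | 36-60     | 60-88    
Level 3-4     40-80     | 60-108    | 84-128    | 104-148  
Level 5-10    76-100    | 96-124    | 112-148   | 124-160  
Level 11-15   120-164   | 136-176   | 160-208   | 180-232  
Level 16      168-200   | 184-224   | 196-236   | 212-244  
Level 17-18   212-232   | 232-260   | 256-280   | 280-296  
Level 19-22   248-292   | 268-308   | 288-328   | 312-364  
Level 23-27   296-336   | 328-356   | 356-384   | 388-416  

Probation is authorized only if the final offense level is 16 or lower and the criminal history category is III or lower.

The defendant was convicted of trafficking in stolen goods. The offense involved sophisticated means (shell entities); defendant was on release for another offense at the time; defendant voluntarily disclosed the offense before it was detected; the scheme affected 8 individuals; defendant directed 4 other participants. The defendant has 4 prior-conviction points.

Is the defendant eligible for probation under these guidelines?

Base offense level for trafficking in stolen goods: 15.
R1 applies: 15 + 3 = 18.
R2 applies: 18 − 1 = 17.
R4 applies (level before this adjustment is 17 ≥ 7, so +3): 17 + 3 = 20.
R5 applies (level before this adjustment is 20 ≥ 18, so +4): 20 + 4 = 24.
Final offense level: 24.
Criminal history: 4 prior points → Category I (0-5).
Level 24 falls in the 23-27 band.
Grid: Level 23-27 × Category I = 296-336 weeks.
Probation check: level 24 > 16 and category I ≤ III → not eligible.

No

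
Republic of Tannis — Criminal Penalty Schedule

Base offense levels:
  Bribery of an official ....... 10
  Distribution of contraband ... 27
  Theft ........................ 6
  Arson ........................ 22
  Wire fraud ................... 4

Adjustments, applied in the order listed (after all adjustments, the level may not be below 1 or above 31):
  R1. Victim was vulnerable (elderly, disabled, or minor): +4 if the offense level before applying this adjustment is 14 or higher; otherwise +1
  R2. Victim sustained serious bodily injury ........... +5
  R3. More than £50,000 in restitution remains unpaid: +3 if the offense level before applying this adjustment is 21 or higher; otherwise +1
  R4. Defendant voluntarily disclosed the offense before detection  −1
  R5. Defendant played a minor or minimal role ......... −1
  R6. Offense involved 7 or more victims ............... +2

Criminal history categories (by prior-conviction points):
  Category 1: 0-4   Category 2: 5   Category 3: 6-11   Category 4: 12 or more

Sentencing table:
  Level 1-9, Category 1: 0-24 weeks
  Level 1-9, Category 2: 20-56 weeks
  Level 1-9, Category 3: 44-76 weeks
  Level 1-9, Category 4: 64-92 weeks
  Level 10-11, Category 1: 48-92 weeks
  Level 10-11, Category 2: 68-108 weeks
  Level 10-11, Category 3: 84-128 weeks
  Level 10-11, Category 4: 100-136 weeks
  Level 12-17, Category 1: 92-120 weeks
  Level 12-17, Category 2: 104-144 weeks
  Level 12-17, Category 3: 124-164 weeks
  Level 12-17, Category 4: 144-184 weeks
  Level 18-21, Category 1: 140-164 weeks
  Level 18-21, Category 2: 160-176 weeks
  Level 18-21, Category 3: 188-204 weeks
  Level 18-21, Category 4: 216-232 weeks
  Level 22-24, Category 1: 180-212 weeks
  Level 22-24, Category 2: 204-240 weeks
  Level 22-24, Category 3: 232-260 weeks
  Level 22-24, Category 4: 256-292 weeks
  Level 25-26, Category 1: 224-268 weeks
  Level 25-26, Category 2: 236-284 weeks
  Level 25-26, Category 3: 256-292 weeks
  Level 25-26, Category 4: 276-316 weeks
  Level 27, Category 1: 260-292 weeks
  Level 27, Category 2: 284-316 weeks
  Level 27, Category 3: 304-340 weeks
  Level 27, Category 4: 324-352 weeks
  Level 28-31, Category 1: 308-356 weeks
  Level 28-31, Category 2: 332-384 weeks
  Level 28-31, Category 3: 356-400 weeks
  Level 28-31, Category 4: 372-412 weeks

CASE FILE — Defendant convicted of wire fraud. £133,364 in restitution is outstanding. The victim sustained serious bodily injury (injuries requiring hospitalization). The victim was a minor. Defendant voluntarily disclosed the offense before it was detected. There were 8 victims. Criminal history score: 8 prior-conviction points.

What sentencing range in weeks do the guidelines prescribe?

Base offense level for wire fraud: 4.
R1 applies (level before this adjustment is 4 < 14, so +1): 4 + 1 = 5.
R2 applies: 5 + 5 = 10.
R3 applies (level before this adjustment is 10 < 21, so +1): 10 + 1 = 11.
R4 applies: 11 − 1 = 10.
R6 applies: 10 + 2 = 12.
Final offense level: 12.
Criminal history: 8 prior points → Category 3 (6-11).
Level 12 falls in the 12-17 band.
Grid: Level 12-17 × Category 3 = 124-164 weeks.

124-164 weeks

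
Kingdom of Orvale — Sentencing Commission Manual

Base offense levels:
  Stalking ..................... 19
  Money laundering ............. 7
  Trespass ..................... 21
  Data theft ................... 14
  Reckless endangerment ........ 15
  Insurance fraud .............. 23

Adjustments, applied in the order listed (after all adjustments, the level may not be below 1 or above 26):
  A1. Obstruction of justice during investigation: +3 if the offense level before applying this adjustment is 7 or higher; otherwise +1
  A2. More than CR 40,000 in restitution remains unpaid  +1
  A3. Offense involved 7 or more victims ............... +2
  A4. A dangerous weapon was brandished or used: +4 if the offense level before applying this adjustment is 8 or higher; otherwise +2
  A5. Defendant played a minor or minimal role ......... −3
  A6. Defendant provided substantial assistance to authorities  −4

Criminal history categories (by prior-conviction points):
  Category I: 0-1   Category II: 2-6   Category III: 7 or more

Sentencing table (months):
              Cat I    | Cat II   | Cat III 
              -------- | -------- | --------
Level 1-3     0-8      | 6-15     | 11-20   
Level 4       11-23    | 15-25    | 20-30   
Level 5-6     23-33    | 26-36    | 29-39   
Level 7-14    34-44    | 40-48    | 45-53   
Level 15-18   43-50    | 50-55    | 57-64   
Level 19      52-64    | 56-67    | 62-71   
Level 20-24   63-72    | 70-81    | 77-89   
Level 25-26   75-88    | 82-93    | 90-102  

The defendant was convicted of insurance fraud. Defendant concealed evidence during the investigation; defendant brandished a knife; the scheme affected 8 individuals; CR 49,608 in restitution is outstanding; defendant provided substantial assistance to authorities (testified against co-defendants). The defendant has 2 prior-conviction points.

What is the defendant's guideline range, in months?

Base offense level for insurance fraud: 23.
A1 applies (level before this adjustment is 23 ≥ 7, so +3): 23 + 3 = 26.
A2 applies: 26 + 1 = 27.
A3 applies: 27 + 2 = 29.
A4 applies (level before this adjustment is 29 ≥ 8, so +4): 29 + 4 = 33.
A5 does not apply.
A6 applies: 33 − 4 = 29.
Level 29 exceeds the maximum of 26; capped at 26.
Final offense level: 26.
Criminal history: 2 prior points → Category II (2-6).
Level 26 falls in the 25-26 band.
Grid: Level 25-26 × Category II = 82-93 months.

82-93 months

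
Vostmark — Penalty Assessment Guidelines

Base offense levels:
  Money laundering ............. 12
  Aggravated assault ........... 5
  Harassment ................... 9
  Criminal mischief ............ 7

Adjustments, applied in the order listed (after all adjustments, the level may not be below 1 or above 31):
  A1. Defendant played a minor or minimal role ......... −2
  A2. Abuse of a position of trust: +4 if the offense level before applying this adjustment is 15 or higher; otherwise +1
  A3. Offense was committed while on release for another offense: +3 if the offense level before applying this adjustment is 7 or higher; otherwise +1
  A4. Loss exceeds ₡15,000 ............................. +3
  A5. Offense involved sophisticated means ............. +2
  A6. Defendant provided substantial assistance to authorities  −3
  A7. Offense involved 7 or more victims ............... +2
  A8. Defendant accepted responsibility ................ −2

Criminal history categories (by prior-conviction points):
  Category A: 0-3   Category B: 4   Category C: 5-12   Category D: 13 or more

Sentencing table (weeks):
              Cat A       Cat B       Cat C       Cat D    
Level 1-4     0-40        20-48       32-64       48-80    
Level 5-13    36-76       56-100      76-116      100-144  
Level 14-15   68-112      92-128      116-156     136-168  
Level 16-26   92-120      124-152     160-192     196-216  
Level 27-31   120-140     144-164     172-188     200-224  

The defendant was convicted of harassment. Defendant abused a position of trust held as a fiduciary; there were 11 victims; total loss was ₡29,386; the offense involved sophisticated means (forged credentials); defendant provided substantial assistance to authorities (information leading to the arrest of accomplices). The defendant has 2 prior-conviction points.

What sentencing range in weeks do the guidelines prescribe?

68-112 weeks

Base offense level for harassment: 9.
A1 does not apply.
A2 applies (level before this adjustment is 9 < 15, so +1): 9 + 1 = 10.
A3 does not apply.
A4 applies: 10 + 3 = 13.
A5 applies: 13 + 2 = 15.
A6 applies: 15 − 3 = 12.
A7 applies: 12 + 2 = 14.
Final offense level: 14.
Criminal history: 2 prior points → Category A (0-3).
Level 14 falls in the 14-15 band.
Grid: Level 14-15 × Category A = 68-112 weeks.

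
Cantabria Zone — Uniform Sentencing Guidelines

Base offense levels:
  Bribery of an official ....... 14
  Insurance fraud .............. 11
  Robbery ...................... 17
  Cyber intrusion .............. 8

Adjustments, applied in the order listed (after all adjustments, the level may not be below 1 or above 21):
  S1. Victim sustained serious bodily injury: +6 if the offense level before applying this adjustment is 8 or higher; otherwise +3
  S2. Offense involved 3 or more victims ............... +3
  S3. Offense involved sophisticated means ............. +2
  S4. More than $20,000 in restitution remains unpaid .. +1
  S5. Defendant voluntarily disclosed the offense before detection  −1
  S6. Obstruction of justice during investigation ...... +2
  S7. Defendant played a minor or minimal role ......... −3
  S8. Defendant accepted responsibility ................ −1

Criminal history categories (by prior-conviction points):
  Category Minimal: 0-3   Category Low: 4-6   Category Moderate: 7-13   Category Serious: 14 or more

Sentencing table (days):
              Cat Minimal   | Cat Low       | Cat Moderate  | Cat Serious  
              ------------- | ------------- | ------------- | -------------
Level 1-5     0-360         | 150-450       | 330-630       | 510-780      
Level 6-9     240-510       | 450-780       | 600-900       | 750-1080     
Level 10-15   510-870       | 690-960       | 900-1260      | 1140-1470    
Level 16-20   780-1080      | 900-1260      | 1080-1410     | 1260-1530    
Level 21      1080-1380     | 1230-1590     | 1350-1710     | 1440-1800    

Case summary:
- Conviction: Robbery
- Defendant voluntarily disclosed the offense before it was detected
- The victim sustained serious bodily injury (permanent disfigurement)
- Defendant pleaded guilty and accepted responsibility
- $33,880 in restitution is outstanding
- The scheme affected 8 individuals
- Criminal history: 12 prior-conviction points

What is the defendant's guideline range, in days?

1350-1710 days

Base offense level for robbery: 17.
S1 applies (level before this adjustment is 17 ≥ 8, so +6): 17 + 6 = 23.
S2 applies: 23 + 3 = 26.
S4 applies: 26 + 1 = 27.
S5 applies: 27 − 1 = 26.
S6 does not apply.
S8 applies: 26 − 1 = 25.
Level 25 exceeds the maximum of 21; capped at 21.
Final offense level: 21.
Criminal history: 12 prior points → Category Moderate (7-13).
Level 21 falls in the 21 band.
Grid: Level 21 × Category Moderate = 1350-1710 days.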